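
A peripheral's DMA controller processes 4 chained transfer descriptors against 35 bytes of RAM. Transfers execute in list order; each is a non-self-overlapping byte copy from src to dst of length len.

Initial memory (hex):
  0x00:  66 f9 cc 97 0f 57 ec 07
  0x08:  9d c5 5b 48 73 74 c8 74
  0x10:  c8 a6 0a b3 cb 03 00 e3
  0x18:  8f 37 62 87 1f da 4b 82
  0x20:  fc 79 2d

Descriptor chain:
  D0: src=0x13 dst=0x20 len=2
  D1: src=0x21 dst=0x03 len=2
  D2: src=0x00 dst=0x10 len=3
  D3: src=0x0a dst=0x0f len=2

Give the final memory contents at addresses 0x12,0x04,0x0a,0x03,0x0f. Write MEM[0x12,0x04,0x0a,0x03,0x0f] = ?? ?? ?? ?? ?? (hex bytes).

D0: mem[0x20..0x21] <- [b3 cb]
D1: mem[0x03..0x04] <- [cb 2d]
D2: mem[0x10..0x12] <- [66 f9 cc]
D3: mem[0x0f..0x10] <- [5b 48]
query mem[0x12]=0xcc, mem[0x04]=0x2d, mem[0x0a]=0x5b, mem[0x03]=0xcb, mem[0x0f]=0x5b

MEM[0x12,0x04,0x0a,0x03,0x0f] = cc 2d 5b cb 5b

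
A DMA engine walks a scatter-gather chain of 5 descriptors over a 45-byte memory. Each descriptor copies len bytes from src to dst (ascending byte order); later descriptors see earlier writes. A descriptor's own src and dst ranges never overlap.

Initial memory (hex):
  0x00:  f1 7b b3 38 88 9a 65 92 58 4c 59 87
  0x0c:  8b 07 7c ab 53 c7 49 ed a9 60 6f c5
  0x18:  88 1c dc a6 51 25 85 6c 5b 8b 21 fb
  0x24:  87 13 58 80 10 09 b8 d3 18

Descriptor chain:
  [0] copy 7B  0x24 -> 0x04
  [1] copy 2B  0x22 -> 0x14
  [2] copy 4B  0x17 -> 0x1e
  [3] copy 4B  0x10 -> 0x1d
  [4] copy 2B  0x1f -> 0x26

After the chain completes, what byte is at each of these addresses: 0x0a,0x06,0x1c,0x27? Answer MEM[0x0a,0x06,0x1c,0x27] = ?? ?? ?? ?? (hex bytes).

[0] 0x24->0x04 len=7 : 87 13 58 80 10 09 b8
[1] 0x22->0x14 len=2 : 21 fb
[2] 0x17->0x1e len=4 : c5 88 1c dc
[3] 0x10->0x1d len=4 : 53 c7 49 ed
[4] 0x1f->0x26 len=2 : 49 ed
query mem[0x0a]=0xb8, mem[0x06]=0x58, mem[0x1c]=0x51, mem[0x27]=0xed

MEM[0x0a,0x06,0x1c,0x27] = b8 58 51 ed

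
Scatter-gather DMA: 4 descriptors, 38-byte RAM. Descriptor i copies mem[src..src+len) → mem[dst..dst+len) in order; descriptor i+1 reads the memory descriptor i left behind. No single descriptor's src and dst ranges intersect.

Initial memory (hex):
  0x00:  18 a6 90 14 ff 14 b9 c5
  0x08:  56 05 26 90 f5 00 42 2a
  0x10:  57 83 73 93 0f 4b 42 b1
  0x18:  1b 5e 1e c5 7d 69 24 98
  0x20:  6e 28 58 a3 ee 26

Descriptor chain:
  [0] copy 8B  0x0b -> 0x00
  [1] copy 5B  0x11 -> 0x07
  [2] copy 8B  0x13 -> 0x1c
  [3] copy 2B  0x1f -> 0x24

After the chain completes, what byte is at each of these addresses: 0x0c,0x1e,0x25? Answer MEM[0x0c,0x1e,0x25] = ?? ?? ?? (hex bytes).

MEM[0x0c,0x1e,0x25] = f5 4b b1

  after D0: wrote 8B at 0x00 = 90f500422a578373
  after D1: wrote 5B at 0x07 = 8373930f4b
  after D2: wrote 8B at 0x1c = 930f4b42b11b5e1e
  after D3: wrote 2B at 0x24 = 42b1
query mem[0x0c]=0xf5, mem[0x1e]=0x4b, mem[0x25]=0xb1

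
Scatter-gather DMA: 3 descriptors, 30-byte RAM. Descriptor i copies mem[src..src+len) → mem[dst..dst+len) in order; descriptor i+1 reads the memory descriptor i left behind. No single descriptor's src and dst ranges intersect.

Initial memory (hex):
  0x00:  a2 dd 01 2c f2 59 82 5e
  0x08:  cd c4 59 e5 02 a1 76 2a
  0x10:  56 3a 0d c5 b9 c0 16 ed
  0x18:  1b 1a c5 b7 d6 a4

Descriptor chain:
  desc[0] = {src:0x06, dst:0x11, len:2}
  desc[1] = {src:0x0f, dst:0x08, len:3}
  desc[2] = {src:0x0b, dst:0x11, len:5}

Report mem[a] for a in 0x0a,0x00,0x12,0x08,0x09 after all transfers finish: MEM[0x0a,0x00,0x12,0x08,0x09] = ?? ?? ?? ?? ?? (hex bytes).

MEM[0x0a,0x00,0x12,0x08,0x09] = 82 a2 02 2a 56

  after D0: wrote 2B at 0x11 = 825e
  after D1: wrote 3B at 0x08 = 2a5682
  after D2: wrote 5B at 0x11 = e502a1762a
query mem[0x0a]=0x82, mem[0x00]=0xa2, mem[0x12]=0x02, mem[0x08]=0x2a, mem[0x09]=0x56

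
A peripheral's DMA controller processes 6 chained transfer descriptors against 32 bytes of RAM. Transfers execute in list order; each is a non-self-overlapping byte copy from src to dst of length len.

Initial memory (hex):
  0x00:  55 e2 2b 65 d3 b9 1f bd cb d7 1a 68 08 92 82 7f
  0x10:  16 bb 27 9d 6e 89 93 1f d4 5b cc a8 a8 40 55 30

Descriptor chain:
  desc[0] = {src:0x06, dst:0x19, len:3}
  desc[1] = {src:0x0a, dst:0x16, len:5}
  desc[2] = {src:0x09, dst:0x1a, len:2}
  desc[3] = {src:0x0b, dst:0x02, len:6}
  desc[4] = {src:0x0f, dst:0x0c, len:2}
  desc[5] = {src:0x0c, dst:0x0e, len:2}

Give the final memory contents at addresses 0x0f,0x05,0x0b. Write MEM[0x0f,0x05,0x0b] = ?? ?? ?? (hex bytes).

[0] 0x06->0x19 len=3 : 1f bd cb
[1] 0x0a->0x16 len=5 : 1a 68 08 92 82
[2] 0x09->0x1a len=2 : d7 1a
[3] 0x0b->0x02 len=6 : 68 08 92 82 7f 16
[4] 0x0f->0x0c len=2 : 7f 16
[5] 0x0c->0x0e len=2 : 7f 16
query mem[0x0f]=0x16, mem[0x05]=0x82, mem[0x0b]=0x68

MEM[0x0f,0x05,0x0b] = 16 82 68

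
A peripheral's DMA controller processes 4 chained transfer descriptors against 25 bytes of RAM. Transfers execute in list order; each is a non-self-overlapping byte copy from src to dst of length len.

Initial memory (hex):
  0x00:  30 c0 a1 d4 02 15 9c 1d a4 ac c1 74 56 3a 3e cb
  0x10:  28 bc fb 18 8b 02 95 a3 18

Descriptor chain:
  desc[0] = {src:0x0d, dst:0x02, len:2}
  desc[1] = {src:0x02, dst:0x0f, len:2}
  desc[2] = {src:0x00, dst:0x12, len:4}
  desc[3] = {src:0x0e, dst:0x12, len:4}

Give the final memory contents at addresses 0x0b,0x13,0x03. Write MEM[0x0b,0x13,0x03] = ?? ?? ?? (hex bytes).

#0 dst[0x02+2] := {0x3a,0x3e}
#1 dst[0x0f+2] := {0x3a,0x3e}
#2 dst[0x12+4] := {0x30,0xc0,0x3a,0x3e}
#3 dst[0x12+4] := {0x3e,0x3a,0x3e,0xbc}
query mem[0x0b]=0x74, mem[0x13]=0x3a, mem[0x03]=0x3e

MEM[0x0b,0x13,0x03] = 74 3a 3e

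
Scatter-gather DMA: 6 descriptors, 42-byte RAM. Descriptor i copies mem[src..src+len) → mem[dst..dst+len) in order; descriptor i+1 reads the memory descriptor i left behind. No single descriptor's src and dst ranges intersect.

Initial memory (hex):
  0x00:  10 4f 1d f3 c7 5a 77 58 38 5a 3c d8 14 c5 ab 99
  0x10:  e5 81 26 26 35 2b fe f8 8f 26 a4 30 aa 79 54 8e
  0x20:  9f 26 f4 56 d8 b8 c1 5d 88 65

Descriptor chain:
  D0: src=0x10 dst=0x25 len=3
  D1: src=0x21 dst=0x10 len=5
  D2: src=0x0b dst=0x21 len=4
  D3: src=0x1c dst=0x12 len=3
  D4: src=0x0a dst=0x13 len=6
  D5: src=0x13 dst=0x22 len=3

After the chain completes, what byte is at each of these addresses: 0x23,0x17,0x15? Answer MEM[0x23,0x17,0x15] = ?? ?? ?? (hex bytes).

#0 dst[0x25+3] := {0xe5,0x81,0x26}
#1 dst[0x10+5] := {0x26,0xf4,0x56,0xd8,0xe5}
#2 dst[0x21+4] := {0xd8,0x14,0xc5,0xab}
#3 dst[0x12+3] := {0xaa,0x79,0x54}
#4 dst[0x13+6] := {0x3c,0xd8,0x14,0xc5,0xab,0x99}
#5 dst[0x22+3] := {0x3c,0xd8,0x14}
query mem[0x23]=0xd8, mem[0x17]=0xab, mem[0x15]=0x14

MEM[0x23,0x17,0x15] = d8 ab 14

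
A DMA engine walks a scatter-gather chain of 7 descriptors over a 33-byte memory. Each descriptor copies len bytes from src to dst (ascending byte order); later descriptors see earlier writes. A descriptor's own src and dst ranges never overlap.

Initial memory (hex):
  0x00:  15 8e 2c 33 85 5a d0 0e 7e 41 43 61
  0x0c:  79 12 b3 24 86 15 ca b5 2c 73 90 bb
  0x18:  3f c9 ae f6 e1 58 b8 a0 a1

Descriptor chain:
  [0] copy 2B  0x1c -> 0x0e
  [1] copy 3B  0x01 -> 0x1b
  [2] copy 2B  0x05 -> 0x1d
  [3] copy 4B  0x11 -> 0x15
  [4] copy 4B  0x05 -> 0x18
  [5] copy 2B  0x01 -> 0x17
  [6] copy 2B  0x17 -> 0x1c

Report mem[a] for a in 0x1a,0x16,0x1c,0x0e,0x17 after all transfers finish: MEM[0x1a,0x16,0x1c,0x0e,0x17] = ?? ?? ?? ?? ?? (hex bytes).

MEM[0x1a,0x16,0x1c,0x0e,0x17] = 0e ca 8e e1 8e

  after D0: wrote 2B at 0x0e = e158
  after D1: wrote 3B at 0x1b = 8e2c33
  after D2: wrote 2B at 0x1d = 5ad0
  after D3: wrote 4B at 0x15 = 15cab52c
  after D4: wrote 4B at 0x18 = 5ad00e7e
  after D5: wrote 2B at 0x17 = 8e2c
  after D6: wrote 2B at 0x1c = 8e2c
query mem[0x1a]=0x0e, mem[0x16]=0xca, mem[0x1c]=0x8e, mem[0x0e]=0xe1, mem[0x17]=0x8e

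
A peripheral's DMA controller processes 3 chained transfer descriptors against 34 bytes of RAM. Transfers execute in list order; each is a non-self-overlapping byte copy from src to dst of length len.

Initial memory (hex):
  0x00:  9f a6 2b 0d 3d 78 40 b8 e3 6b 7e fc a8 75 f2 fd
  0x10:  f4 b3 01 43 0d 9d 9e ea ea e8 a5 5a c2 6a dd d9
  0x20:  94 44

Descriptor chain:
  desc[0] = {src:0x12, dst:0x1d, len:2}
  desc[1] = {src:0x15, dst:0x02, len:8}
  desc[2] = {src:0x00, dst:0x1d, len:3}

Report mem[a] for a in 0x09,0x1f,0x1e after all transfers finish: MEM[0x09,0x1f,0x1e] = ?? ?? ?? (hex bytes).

#0 dst[0x1d+2] := {0x01,0x43}
#1 dst[0x02+8] := {0x9d,0x9e,0xea,0xea,0xe8,0xa5,0x5a,0xc2}
#2 dst[0x1d+3] := {0x9f,0xa6,0x9d}
query mem[0x09]=0xc2, mem[0x1f]=0x9d, mem[0x1e]=0xa6

MEM[0x09,0x1f,0x1e] = c2 9d a6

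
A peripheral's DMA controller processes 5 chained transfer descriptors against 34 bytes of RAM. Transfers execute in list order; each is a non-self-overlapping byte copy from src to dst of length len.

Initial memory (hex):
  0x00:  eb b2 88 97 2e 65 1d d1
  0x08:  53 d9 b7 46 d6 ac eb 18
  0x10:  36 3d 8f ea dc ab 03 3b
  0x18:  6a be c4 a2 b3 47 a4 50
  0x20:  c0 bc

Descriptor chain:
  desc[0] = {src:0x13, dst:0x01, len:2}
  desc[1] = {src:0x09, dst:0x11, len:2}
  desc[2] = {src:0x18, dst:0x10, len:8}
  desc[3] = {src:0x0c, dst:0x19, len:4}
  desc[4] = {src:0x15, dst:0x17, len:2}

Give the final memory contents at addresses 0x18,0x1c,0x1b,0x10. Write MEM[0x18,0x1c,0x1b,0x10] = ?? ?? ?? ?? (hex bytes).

  after D0: wrote 2B at 0x01 = eadc
  after D1: wrote 2B at 0x11 = d9b7
  after D2: wrote 8B at 0x10 = 6abec4a2b347a450
  after D3: wrote 4B at 0x19 = d6aceb18
  after D4: wrote 2B at 0x17 = 47a4
query mem[0x18]=0xa4, mem[0x1c]=0x18, mem[0x1b]=0xeb, mem[0x10]=0x6a

MEM[0x18,0x1c,0x1b,0x10] = a4 18 eb 6a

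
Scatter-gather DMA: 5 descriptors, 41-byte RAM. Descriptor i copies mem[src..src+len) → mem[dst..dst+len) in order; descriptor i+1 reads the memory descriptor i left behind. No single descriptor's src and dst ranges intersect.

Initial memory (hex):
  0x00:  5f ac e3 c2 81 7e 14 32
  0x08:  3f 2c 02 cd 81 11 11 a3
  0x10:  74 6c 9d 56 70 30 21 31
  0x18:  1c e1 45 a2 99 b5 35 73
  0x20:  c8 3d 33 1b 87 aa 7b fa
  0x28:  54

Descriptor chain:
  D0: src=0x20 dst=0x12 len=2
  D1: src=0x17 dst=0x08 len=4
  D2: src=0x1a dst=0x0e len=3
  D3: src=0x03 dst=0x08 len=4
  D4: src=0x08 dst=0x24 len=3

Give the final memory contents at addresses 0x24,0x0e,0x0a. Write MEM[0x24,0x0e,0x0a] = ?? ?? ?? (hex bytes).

[0] 0x20->0x12 len=2 : c8 3d
[1] 0x17->0x08 len=4 : 31 1c e1 45
[2] 0x1a->0x0e len=3 : 45 a2 99
[3] 0x03->0x08 len=4 : c2 81 7e 14
[4] 0x08->0x24 len=3 : c2 81 7e
query mem[0x24]=0xc2, mem[0x0e]=0x45, mem[0x0a]=0x7e

MEM[0x24,0x0e,0x0a] = c2 45 7e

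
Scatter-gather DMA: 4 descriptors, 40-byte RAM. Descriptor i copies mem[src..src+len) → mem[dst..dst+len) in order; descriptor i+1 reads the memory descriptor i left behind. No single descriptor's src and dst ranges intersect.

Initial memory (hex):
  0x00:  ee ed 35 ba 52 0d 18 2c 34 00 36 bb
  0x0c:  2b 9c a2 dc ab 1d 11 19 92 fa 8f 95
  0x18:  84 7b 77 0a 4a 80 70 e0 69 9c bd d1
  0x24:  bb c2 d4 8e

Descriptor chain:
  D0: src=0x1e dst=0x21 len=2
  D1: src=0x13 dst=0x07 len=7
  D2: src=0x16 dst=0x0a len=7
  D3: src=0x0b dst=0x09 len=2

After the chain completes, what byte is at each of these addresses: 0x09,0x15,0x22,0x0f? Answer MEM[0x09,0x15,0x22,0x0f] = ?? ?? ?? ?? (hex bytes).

MEM[0x09,0x15,0x22,0x0f] = 95 fa e0 0a

  after D0: wrote 2B at 0x21 = 70e0
  after D1: wrote 7B at 0x07 = 1992fa8f95847b
  after D2: wrote 7B at 0x0a = 8f95847b770a4a
  after D3: wrote 2B at 0x09 = 9584
query mem[0x09]=0x95, mem[0x15]=0xfa, mem[0x22]=0xe0, mem[0x0f]=0x0a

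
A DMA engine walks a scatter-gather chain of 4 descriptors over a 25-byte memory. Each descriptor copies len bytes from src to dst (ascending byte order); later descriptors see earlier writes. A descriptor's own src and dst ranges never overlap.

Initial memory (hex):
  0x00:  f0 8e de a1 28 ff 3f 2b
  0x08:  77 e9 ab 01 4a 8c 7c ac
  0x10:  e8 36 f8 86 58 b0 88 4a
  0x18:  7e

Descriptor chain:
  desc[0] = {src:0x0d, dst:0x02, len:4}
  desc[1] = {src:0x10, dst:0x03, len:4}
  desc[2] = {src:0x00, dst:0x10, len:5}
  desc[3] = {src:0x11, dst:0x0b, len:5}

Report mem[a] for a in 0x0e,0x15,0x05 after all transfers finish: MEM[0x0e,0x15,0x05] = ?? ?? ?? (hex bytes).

MEM[0x0e,0x15,0x05] = 36 b0 f8

D0: mem[0x02..0x05] <- [8c 7c ac e8]
D1: mem[0x03..0x06] <- [e8 36 f8 86]
D2: mem[0x10..0x14] <- [f0 8e 8c e8 36]
D3: mem[0x0b..0x0f] <- [8e 8c e8 36 b0]
query mem[0x0e]=0x36, mem[0x15]=0xb0, mem[0x05]=0xf8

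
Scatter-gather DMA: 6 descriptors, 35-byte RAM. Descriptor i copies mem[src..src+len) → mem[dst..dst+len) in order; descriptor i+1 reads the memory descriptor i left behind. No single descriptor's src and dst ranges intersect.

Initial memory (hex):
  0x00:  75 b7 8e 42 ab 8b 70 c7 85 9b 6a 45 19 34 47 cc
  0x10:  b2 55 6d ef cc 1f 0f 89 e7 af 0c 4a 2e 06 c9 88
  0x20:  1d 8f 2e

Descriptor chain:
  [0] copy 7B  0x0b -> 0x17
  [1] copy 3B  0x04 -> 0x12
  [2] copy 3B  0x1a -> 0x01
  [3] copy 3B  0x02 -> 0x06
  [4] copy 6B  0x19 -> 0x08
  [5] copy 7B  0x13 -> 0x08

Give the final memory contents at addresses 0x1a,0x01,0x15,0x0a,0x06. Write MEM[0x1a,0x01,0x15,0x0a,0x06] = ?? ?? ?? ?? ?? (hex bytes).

  after D0: wrote 7B at 0x17 = 45193447ccb255
  after D1: wrote 3B at 0x12 = ab8b70
  after D2: wrote 3B at 0x01 = 47ccb2
  after D3: wrote 3B at 0x06 = ccb2ab
  after D4: wrote 6B at 0x08 = 3447ccb255c9
  after D5: wrote 7B at 0x08 = 8b701f0f451934
query mem[0x1a]=0x47, mem[0x01]=0x47, mem[0x15]=0x1f, mem[0x0a]=0x1f, mem[0x06]=0xcc

MEM[0x1a,0x01,0x15,0x0a,0x06] = 47 47 1f 1f cc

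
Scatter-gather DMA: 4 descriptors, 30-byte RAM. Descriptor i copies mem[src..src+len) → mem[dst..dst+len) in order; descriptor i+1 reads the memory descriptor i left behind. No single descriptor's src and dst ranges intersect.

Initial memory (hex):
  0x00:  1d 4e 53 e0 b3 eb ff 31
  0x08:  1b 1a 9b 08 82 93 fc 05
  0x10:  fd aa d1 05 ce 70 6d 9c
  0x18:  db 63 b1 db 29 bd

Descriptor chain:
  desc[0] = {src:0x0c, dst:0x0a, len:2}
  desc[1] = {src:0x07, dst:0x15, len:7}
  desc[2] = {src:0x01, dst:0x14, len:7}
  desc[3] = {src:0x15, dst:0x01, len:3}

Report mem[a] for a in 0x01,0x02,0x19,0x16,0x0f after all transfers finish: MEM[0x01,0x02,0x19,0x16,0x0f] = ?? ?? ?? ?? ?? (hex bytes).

MEM[0x01,0x02,0x19,0x16,0x0f] = 53 e0 ff e0 05

[0] 0x0c->0x0a len=2 : 82 93
[1] 0x07->0x15 len=7 : 31 1b 1a 82 93 82 93
[2] 0x01->0x14 len=7 : 4e 53 e0 b3 eb ff 31
[3] 0x15->0x01 len=3 : 53 e0 b3
query mem[0x01]=0x53, mem[0x02]=0xe0, mem[0x19]=0xff, mem[0x16]=0xe0, mem[0x0f]=0x05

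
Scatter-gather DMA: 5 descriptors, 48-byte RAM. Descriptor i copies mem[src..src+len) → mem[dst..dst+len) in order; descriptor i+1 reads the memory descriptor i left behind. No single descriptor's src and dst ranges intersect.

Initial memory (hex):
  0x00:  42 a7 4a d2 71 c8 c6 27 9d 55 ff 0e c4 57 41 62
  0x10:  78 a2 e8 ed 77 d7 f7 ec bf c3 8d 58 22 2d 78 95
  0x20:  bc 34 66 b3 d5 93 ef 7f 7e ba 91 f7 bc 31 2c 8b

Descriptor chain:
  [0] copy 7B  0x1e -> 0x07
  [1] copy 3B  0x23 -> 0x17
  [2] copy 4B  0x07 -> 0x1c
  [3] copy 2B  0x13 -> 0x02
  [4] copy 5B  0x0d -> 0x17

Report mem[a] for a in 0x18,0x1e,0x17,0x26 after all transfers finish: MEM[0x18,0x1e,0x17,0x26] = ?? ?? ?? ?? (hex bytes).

#0 dst[0x07+7] := {0x78,0x95,0xbc,0x34,0x66,0xb3,0xd5}
#1 dst[0x17+3] := {0xb3,0xd5,0x93}
#2 dst[0x1c+4] := {0x78,0x95,0xbc,0x34}
#3 dst[0x02+2] := {0xed,0x77}
#4 dst[0x17+5] := {0xd5,0x41,0x62,0x78,0xa2}
query mem[0x18]=0x41, mem[0x1e]=0xbc, mem[0x17]=0xd5, mem[0x26]=0xef

MEM[0x18,0x1e,0x17,0x26] = 41 bc d5 ef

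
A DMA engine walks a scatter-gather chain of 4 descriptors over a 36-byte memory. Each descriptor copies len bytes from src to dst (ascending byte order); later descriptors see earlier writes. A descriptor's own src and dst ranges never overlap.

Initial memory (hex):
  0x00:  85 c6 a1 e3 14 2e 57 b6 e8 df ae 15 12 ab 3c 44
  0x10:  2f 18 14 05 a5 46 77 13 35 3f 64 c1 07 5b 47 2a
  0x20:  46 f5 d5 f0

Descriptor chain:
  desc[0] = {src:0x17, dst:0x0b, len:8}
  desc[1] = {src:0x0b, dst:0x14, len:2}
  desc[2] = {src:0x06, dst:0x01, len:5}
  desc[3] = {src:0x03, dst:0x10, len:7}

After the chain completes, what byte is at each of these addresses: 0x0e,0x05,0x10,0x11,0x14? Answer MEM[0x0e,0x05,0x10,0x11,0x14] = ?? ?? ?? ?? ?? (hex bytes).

#0 dst[0x0b+8] := {0x13,0x35,0x3f,0x64,0xc1,0x07,0x5b,0x47}
#1 dst[0x14+2] := {0x13,0x35}
#2 dst[0x01+5] := {0x57,0xb6,0xe8,0xdf,0xae}
#3 dst[0x10+7] := {0xe8,0xdf,0xae,0x57,0xb6,0xe8,0xdf}
query mem[0x0e]=0x64, mem[0x05]=0xae, mem[0x10]=0xe8, mem[0x11]=0xdf, mem[0x14]=0xb6

MEM[0x0e,0x05,0x10,0x11,0x14] = 64 ae e8 df b6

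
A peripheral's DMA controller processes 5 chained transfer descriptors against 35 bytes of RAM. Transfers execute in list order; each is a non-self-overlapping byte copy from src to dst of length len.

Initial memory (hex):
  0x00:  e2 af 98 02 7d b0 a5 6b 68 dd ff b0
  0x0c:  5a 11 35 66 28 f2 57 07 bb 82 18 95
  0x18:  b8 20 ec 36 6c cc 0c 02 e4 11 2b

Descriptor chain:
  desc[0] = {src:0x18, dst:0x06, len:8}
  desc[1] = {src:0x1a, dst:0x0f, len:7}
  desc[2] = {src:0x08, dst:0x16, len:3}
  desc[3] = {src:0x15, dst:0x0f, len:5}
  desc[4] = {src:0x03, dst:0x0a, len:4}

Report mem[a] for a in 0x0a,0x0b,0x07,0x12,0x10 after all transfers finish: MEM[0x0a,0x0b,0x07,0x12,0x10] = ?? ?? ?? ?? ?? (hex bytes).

D0: mem[0x06..0x0d] <- [b8 20 ec 36 6c cc 0c 02]
D1: mem[0x0f..0x15] <- [ec 36 6c cc 0c 02 e4]
D2: mem[0x16..0x18] <- [ec 36 6c]
D3: mem[0x0f..0x13] <- [e4 ec 36 6c 20]
D4: mem[0x0a..0x0d] <- [02 7d b0 b8]
query mem[0x0a]=0x02, mem[0x0b]=0x7d, mem[0x07]=0x20, mem[0x12]=0x6c, mem[0x10]=0xec

MEM[0x0a,0x0b,0x07,0x12,0x10] = 02 7d 20 6c ec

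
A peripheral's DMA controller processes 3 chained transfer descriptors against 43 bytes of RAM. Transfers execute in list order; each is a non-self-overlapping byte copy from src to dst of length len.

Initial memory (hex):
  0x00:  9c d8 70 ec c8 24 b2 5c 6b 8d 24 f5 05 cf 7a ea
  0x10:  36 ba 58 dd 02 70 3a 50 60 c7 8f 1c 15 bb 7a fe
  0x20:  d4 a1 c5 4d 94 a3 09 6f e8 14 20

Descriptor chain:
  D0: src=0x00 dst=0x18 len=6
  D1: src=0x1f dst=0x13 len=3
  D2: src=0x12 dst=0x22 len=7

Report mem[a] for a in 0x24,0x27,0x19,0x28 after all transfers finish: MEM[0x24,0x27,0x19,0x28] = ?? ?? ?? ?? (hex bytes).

MEM[0x24,0x27,0x19,0x28] = d4 50 d8 9c

D0: mem[0x18..0x1d] <- [9c d8 70 ec c8 24]
D1: mem[0x13..0x15] <- [fe d4 a1]
D2: mem[0x22..0x28] <- [58 fe d4 a1 3a 50 9c]
query mem[0x24]=0xd4, mem[0x27]=0x50, mem[0x19]=0xd8, mem[0x28]=0x9c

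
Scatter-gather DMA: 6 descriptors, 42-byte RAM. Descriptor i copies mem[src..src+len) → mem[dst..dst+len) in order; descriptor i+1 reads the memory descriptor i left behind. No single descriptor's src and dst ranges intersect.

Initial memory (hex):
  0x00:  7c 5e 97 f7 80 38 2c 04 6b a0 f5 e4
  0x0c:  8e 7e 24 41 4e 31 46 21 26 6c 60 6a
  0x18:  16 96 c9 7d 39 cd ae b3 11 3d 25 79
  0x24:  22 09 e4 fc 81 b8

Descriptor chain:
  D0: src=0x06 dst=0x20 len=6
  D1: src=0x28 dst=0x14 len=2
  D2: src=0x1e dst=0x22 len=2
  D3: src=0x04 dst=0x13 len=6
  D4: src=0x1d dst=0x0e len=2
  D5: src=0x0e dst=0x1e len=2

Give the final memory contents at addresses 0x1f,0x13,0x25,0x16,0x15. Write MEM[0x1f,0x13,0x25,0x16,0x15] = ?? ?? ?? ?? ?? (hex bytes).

MEM[0x1f,0x13,0x25,0x16,0x15] = ae 80 e4 04 2c

  after D0: wrote 6B at 0x20 = 2c046ba0f5e4
  after D1: wrote 2B at 0x14 = 81b8
  after D2: wrote 2B at 0x22 = aeb3
  after D3: wrote 6B at 0x13 = 80382c046ba0
  after D4: wrote 2B at 0x0e = cdae
  after D5: wrote 2B at 0x1e = cdae
query mem[0x1f]=0xae, mem[0x13]=0x80, mem[0x25]=0xe4, mem[0x16]=0x04, mem[0x15]=0x2c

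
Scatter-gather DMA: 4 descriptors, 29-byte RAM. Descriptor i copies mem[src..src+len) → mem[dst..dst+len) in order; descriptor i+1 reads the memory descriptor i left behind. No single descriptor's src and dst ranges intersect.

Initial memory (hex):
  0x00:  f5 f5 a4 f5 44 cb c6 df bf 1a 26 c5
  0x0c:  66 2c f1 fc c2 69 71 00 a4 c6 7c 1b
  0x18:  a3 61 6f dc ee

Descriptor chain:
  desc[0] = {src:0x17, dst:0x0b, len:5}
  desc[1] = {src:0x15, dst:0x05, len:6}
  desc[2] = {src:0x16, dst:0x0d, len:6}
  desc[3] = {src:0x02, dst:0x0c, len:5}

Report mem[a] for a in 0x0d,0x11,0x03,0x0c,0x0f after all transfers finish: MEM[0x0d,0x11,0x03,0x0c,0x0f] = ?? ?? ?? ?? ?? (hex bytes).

  after D0: wrote 5B at 0x0b = 1ba3616fdc
  after D1: wrote 6B at 0x05 = c67c1ba3616f
  after D2: wrote 6B at 0x0d = 7c1ba3616fdc
  after D3: wrote 5B at 0x0c = a4f544c67c
query mem[0x0d]=0xf5, mem[0x11]=0x6f, mem[0x03]=0xf5, mem[0x0c]=0xa4, mem[0x0f]=0xc6

MEM[0x0d,0x11,0x03,0x0c,0x0f] = f5 6f f5 a4 c6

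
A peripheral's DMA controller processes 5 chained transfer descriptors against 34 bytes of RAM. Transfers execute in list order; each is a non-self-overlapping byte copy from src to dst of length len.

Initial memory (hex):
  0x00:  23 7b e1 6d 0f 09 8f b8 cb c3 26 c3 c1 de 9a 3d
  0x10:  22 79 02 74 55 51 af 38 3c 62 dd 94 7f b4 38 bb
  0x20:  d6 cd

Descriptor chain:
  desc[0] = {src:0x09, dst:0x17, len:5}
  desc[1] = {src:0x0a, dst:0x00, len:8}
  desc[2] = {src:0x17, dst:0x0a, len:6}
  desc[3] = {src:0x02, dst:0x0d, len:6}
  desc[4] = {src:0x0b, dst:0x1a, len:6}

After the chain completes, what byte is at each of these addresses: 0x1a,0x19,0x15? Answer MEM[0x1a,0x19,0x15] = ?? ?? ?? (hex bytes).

MEM[0x1a,0x19,0x15] = 26 c3 51

D0: mem[0x17..0x1b] <- [c3 26 c3 c1 de]
D1: mem[0x00..0x07] <- [26 c3 c1 de 9a 3d 22 79]
D2: mem[0x0a..0x0f] <- [c3 26 c3 c1 de 7f]
D3: mem[0x0d..0x12] <- [c1 de 9a 3d 22 79]
D4: mem[0x1a..0x1f] <- [26 c3 c1 de 9a 3d]
query mem[0x1a]=0x26, mem[0x19]=0xc3, mem[0x15]=0x51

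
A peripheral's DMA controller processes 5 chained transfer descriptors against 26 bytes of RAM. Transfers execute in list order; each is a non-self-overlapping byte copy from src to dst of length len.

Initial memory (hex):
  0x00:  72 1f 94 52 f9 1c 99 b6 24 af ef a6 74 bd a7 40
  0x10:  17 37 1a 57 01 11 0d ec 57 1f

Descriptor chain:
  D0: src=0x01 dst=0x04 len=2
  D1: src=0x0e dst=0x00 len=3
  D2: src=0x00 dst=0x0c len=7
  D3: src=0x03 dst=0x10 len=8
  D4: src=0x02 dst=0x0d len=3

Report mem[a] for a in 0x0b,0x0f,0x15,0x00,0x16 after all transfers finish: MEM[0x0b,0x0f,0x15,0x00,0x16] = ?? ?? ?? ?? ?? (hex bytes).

MEM[0x0b,0x0f,0x15,0x00,0x16] = a6 1f 24 a7 af

[0] 0x01->0x04 len=2 : 1f 94
[1] 0x0e->0x00 len=3 : a7 40 17
[2] 0x00->0x0c len=7 : a7 40 17 52 1f 94 99
[3] 0x03->0x10 len=8 : 52 1f 94 99 b6 24 af ef
[4] 0x02->0x0d len=3 : 17 52 1f
query mem[0x0b]=0xa6, mem[0x0f]=0x1f, mem[0x15]=0x24, mem[0x00]=0xa7, mem[0x16]=0xaf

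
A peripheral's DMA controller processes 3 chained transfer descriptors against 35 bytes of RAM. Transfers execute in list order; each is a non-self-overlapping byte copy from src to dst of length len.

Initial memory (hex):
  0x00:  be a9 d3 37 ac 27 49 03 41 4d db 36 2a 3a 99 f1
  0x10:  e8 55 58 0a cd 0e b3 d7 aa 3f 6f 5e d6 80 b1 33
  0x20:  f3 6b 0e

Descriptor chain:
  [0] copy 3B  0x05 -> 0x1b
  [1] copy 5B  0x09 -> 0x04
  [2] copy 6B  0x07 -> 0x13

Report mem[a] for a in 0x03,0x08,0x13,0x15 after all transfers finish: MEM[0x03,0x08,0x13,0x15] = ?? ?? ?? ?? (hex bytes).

#0 dst[0x1b+3] := {0x27,0x49,0x03}
#1 dst[0x04+5] := {0x4d,0xdb,0x36,0x2a,0x3a}
#2 dst[0x13+6] := {0x2a,0x3a,0x4d,0xdb,0x36,0x2a}
query mem[0x03]=0x37, mem[0x08]=0x3a, mem[0x13]=0x2a, mem[0x15]=0x4d

MEM[0x03,0x08,0x13,0x15] = 37 3a 2a 4d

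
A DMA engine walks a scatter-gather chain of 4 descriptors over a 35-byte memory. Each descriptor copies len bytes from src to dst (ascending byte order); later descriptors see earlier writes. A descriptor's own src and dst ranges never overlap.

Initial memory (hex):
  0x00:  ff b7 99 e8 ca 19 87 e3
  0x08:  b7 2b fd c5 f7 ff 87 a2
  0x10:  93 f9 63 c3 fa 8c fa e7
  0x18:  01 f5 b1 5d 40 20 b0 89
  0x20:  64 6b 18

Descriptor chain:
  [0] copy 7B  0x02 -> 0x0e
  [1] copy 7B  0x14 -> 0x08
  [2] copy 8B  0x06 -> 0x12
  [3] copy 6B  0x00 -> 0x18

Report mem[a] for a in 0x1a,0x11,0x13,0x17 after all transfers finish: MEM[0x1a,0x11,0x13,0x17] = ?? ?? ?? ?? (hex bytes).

[0] 0x02->0x0e len=7 : 99 e8 ca 19 87 e3 b7
[1] 0x14->0x08 len=7 : b7 8c fa e7 01 f5 b1
[2] 0x06->0x12 len=8 : 87 e3 b7 8c fa e7 01 f5
[3] 0x00->0x18 len=6 : ff b7 99 e8 ca 19
query mem[0x1a]=0x99, mem[0x11]=0x19, mem[0x13]=0xe3, mem[0x17]=0xe7

MEM[0x1a,0x11,0x13,0x17] = 99 19 e3 e7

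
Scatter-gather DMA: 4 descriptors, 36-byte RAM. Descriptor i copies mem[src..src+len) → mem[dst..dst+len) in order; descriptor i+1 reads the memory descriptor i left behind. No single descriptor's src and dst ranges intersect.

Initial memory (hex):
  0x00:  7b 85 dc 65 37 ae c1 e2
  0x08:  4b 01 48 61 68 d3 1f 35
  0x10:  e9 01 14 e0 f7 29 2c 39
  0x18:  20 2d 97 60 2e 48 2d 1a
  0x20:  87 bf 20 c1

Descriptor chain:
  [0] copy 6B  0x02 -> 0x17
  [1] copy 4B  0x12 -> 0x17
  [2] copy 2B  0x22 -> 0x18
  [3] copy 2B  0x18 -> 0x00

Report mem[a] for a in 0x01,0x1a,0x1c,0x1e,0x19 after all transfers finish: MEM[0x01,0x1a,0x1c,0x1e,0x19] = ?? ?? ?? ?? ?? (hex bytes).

  after D0: wrote 6B at 0x17 = dc6537aec1e2
  after D1: wrote 4B at 0x17 = 14e0f729
  after D2: wrote 2B at 0x18 = 20c1
  after D3: wrote 2B at 0x00 = 20c1
query mem[0x01]=0xc1, mem[0x1a]=0x29, mem[0x1c]=0xe2, mem[0x1e]=0x2d, mem[0x19]=0xc1

MEM[0x01,0x1a,0x1c,0x1e,0x19] = c1 29 e2 2d c1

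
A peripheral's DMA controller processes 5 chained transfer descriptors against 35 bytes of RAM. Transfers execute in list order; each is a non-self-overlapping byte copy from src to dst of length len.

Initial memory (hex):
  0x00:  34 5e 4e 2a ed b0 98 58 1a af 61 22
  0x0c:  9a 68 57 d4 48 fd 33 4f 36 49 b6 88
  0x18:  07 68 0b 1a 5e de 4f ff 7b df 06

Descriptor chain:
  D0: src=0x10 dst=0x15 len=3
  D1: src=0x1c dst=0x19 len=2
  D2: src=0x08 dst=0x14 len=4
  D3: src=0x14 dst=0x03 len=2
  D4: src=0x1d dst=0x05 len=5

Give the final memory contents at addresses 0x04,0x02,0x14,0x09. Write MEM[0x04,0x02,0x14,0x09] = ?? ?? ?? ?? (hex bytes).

D0: mem[0x15..0x17] <- [48 fd 33]
D1: mem[0x19..0x1a] <- [5e de]
D2: mem[0x14..0x17] <- [1a af 61 22]
D3: mem[0x03..0x04] <- [1a af]
D4: mem[0x05..0x09] <- [de 4f ff 7b df]
query mem[0x04]=0xaf, mem[0x02]=0x4e, mem[0x14]=0x1a, mem[0x09]=0xdf

MEM[0x04,0x02,0x14,0x09] = af 4e 1a df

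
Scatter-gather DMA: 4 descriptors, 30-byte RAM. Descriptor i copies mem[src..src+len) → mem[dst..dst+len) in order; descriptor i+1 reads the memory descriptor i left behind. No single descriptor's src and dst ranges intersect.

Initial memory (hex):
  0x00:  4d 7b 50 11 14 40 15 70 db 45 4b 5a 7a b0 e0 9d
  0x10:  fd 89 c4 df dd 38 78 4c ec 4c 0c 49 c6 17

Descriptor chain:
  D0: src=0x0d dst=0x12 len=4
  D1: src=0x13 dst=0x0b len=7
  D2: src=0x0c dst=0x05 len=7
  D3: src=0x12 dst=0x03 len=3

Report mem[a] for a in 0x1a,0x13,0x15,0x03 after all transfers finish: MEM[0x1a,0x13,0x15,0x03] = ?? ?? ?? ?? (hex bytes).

MEM[0x1a,0x13,0x15,0x03] = 0c e0 fd b0

  after D0: wrote 4B at 0x12 = b0e09dfd
  after D1: wrote 7B at 0x0b = e09dfd784cec4c
  after D2: wrote 7B at 0x05 = 9dfd784cec4cb0
  after D3: wrote 3B at 0x03 = b0e09d
query mem[0x1a]=0x0c, mem[0x13]=0xe0, mem[0x15]=0xfd, mem[0x03]=0xb0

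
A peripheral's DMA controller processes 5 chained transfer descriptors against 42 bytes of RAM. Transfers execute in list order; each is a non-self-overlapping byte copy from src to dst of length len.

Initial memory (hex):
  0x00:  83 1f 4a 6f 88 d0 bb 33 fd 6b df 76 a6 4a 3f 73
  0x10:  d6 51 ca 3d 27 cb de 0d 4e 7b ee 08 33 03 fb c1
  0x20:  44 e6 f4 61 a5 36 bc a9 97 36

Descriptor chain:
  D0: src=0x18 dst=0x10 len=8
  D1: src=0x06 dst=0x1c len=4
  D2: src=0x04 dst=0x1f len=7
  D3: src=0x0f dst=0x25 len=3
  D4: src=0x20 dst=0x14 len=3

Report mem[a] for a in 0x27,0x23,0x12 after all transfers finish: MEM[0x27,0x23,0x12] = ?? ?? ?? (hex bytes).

MEM[0x27,0x23,0x12] = 7b fd ee

D0: mem[0x10..0x17] <- [4e 7b ee 08 33 03 fb c1]
D1: mem[0x1c..0x1f] <- [bb 33 fd 6b]
D2: mem[0x1f..0x25] <- [88 d0 bb 33 fd 6b df]
D3: mem[0x25..0x27] <- [73 4e 7b]
D4: mem[0x14..0x16] <- [d0 bb 33]
query mem[0x27]=0x7b, mem[0x23]=0xfd, mem[0x12]=0xee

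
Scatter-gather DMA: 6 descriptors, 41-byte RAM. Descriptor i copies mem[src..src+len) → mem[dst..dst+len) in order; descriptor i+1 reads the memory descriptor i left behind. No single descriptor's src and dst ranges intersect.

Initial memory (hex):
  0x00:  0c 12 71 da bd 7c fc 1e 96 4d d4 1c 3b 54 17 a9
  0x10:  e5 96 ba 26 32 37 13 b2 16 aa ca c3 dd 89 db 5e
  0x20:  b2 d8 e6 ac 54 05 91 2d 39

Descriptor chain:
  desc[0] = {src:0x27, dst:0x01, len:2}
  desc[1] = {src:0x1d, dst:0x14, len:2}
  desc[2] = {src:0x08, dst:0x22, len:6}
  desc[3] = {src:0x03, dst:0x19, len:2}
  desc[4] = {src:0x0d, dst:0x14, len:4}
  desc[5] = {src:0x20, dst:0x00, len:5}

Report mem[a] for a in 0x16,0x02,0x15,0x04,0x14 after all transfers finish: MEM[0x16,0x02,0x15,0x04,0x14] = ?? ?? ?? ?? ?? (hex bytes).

D0: mem[0x01..0x02] <- [2d 39]
D1: mem[0x14..0x15] <- [89 db]
D2: mem[0x22..0x27] <- [96 4d d4 1c 3b 54]
D3: mem[0x19..0x1a] <- [da bd]
D4: mem[0x14..0x17] <- [54 17 a9 e5]
D5: mem[0x00..0x04] <- [b2 d8 96 4d d4]
query mem[0x16]=0xa9, mem[0x02]=0x96, mem[0x15]=0x17, mem[0x04]=0xd4, mem[0x14]=0x54

MEM[0x16,0x02,0x15,0x04,0x14] = a9 96 17 d4 54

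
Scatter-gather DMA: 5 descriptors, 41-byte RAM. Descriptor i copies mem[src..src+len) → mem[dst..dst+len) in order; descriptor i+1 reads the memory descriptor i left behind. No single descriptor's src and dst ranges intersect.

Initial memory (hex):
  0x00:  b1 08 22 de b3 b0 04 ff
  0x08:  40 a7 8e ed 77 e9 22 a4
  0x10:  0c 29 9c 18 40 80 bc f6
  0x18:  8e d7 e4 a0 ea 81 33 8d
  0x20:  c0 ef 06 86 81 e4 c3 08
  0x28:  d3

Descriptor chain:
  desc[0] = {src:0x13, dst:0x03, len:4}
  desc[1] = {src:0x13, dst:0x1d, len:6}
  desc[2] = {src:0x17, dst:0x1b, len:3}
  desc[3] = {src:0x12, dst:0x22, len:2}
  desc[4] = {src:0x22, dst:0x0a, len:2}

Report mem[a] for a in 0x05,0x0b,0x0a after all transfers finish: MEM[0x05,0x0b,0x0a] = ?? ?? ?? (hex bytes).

MEM[0x05,0x0b,0x0a] = 80 18 9c

#0 dst[0x03+4] := {0x18,0x40,0x80,0xbc}
#1 dst[0x1d+6] := {0x18,0x40,0x80,0xbc,0xf6,0x8e}
#2 dst[0x1b+3] := {0xf6,0x8e,0xd7}
#3 dst[0x22+2] := {0x9c,0x18}
#4 dst[0x0a+2] := {0x9c,0x18}
query mem[0x05]=0x80, mem[0x0b]=0x18, mem[0x0a]=0x9c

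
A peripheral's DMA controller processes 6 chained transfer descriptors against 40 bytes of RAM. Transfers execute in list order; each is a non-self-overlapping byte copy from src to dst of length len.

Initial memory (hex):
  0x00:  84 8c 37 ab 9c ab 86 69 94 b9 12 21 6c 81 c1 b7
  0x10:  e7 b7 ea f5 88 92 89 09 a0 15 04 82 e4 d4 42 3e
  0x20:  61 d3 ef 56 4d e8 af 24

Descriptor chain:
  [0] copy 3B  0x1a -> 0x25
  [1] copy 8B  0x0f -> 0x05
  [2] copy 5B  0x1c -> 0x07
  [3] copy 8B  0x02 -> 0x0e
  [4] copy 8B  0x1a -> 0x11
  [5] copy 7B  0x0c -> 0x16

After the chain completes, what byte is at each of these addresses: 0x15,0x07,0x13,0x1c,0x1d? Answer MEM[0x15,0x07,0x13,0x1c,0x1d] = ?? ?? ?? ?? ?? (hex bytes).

D0: mem[0x25..0x27] <- [04 82 e4]
D1: mem[0x05..0x0c] <- [b7 e7 b7 ea f5 88 92 89]
D2: mem[0x07..0x0b] <- [e4 d4 42 3e 61]
D3: mem[0x0e..0x15] <- [37 ab 9c b7 e7 e4 d4 42]
D4: mem[0x11..0x18] <- [04 82 e4 d4 42 3e 61 d3]
D5: mem[0x16..0x1c] <- [89 81 37 ab 9c 04 82]
query mem[0x15]=0x42, mem[0x07]=0xe4, mem[0x13]=0xe4, mem[0x1c]=0x82, mem[0x1d]=0xd4

MEM[0x15,0x07,0x13,0x1c,0x1d] = 42 e4 e4 82 d4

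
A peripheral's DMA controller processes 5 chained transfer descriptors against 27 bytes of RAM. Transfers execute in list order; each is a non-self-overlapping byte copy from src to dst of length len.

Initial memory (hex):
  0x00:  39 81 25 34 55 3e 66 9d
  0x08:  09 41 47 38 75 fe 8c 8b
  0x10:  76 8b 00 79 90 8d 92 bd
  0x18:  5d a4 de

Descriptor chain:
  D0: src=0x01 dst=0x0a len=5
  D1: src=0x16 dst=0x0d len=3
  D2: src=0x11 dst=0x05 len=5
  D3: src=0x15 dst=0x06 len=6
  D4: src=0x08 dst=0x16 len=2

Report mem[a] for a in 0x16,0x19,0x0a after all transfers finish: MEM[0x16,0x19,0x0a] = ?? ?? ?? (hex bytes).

MEM[0x16,0x19,0x0a] = bd a4 a4

#0 dst[0x0a+5] := {0x81,0x25,0x34,0x55,0x3e}
#1 dst[0x0d+3] := {0x92,0xbd,0x5d}
#2 dst[0x05+5] := {0x8b,0x00,0x79,0x90,0x8d}
#3 dst[0x06+6] := {0x8d,0x92,0xbd,0x5d,0xa4,0xde}
#4 dst[0x16+2] := {0xbd,0x5d}
query mem[0x16]=0xbd, mem[0x19]=0xa4, mem[0x0a]=0xa4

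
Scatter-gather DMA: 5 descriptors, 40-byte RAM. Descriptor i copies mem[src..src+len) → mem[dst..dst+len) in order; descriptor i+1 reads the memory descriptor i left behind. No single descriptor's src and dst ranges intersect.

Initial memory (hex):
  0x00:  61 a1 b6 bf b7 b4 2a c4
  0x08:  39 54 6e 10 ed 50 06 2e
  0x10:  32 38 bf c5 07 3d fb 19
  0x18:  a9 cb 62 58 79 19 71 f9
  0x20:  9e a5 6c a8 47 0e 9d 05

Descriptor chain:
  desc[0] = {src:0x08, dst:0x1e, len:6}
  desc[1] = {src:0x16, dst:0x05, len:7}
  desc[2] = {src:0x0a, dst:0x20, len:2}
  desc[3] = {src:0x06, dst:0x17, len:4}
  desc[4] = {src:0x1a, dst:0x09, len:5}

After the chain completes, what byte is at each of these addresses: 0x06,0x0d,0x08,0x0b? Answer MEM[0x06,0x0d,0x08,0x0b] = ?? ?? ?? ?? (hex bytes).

MEM[0x06,0x0d,0x08,0x0b] = 19 39 cb 79

#0 dst[0x1e+6] := {0x39,0x54,0x6e,0x10,0xed,0x50}
#1 dst[0x05+7] := {0xfb,0x19,0xa9,0xcb,0x62,0x58,0x79}
#2 dst[0x20+2] := {0x58,0x79}
#3 dst[0x17+4] := {0x19,0xa9,0xcb,0x62}
#4 dst[0x09+5] := {0x62,0x58,0x79,0x19,0x39}
query mem[0x06]=0x19, mem[0x0d]=0x39, mem[0x08]=0xcb, mem[0x0b]=0x79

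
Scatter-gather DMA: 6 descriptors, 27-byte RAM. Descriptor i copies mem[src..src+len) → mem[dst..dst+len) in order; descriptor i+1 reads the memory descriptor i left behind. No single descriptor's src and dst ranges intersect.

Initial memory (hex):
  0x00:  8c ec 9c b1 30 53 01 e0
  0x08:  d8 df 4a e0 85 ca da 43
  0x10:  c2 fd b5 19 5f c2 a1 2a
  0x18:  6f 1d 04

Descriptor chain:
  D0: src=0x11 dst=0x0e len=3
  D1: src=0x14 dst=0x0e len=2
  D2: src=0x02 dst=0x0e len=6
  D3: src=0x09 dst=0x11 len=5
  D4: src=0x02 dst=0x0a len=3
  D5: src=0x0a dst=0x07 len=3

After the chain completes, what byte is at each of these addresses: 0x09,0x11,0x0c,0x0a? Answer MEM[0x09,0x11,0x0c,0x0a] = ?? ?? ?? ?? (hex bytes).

D0: mem[0x0e..0x10] <- [fd b5 19]
D1: mem[0x0e..0x0f] <- [5f c2]
D2: mem[0x0e..0x13] <- [9c b1 30 53 01 e0]
D3: mem[0x11..0x15] <- [df 4a e0 85 ca]
D4: mem[0x0a..0x0c] <- [9c b1 30]
D5: mem[0x07..0x09] <- [9c b1 30]
query mem[0x09]=0x30, mem[0x11]=0xdf, mem[0x0c]=0x30, mem[0x0a]=0x9c

MEM[0x09,0x11,0x0c,0x0a] = 30 df 30 9c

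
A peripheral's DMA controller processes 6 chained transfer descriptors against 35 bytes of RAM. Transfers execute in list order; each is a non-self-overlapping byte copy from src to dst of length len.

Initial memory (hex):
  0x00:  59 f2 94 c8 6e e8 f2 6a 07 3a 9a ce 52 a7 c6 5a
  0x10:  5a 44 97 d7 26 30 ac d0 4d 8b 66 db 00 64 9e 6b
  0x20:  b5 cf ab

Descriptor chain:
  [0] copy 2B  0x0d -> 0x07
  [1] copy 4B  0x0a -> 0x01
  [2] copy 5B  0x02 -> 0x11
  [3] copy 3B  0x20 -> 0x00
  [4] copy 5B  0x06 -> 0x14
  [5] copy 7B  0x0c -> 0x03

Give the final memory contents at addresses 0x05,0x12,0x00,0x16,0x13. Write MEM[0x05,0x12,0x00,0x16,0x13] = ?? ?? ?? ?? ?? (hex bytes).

MEM[0x05,0x12,0x00,0x16,0x13] = c6 52 b5 c6 a7

[0] 0x0d->0x07 len=2 : a7 c6
[1] 0x0a->0x01 len=4 : 9a ce 52 a7
[2] 0x02->0x11 len=5 : ce 52 a7 e8 f2
[3] 0x20->0x00 len=3 : b5 cf ab
[4] 0x06->0x14 len=5 : f2 a7 c6 3a 9a
[5] 0x0c->0x03 len=7 : 52 a7 c6 5a 5a ce 52
query mem[0x05]=0xc6, mem[0x12]=0x52, mem[0x00]=0xb5, mem[0x16]=0xc6, mem[0x13]=0xa7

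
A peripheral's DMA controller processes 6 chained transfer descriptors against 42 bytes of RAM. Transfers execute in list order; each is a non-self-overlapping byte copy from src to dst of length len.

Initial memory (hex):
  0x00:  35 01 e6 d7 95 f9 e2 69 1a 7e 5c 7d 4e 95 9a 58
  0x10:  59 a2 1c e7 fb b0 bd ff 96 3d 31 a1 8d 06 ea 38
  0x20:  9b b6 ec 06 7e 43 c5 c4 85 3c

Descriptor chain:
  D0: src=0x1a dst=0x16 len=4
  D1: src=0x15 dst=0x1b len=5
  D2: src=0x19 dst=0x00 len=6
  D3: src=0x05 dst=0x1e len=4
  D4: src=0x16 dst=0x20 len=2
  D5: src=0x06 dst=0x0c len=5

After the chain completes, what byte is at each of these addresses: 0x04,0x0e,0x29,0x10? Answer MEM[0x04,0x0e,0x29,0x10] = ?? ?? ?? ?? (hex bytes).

[0] 0x1a->0x16 len=4 : 31 a1 8d 06
[1] 0x15->0x1b len=5 : b0 31 a1 8d 06
[2] 0x19->0x00 len=6 : 06 31 b0 31 a1 8d
[3] 0x05->0x1e len=4 : 8d e2 69 1a
[4] 0x16->0x20 len=2 : 31 a1
[5] 0x06->0x0c len=5 : e2 69 1a 7e 5c
query mem[0x04]=0xa1, mem[0x0e]=0x1a, mem[0x29]=0x3c, mem[0x10]=0x5c

MEM[0x04,0x0e,0x29,0x10] = a1 1a 3c 5c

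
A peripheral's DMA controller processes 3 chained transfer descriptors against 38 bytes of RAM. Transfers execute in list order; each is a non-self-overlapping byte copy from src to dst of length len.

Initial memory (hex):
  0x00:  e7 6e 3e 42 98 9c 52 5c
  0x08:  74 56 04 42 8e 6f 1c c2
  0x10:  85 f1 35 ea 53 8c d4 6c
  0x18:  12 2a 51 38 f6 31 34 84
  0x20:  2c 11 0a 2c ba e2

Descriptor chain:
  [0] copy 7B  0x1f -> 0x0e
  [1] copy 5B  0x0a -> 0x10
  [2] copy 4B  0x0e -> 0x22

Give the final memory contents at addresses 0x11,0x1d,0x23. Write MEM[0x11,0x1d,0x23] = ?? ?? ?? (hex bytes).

MEM[0x11,0x1d,0x23] = 42 31 2c

[0] 0x1f->0x0e len=7 : 84 2c 11 0a 2c ba e2
[1] 0x0a->0x10 len=5 : 04 42 8e 6f 84
[2] 0x0e->0x22 len=4 : 84 2c 04 42
query mem[0x11]=0x42, mem[0x1d]=0x31, mem[0x23]=0x2c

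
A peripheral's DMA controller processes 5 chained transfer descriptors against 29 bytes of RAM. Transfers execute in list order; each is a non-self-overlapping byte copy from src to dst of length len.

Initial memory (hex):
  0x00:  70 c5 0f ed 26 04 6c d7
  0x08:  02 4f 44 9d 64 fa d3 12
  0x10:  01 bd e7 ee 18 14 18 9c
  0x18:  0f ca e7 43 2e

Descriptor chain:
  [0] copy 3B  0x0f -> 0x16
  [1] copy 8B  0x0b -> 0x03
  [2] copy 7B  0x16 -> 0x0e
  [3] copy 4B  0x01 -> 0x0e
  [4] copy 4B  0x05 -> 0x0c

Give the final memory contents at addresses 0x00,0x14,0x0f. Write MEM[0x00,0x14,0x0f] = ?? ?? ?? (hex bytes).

D0: mem[0x16..0x18] <- [12 01 bd]
D1: mem[0x03..0x0a] <- [9d 64 fa d3 12 01 bd e7]
D2: mem[0x0e..0x14] <- [12 01 bd ca e7 43 2e]
D3: mem[0x0e..0x11] <- [c5 0f 9d 64]
D4: mem[0x0c..0x0f] <- [fa d3 12 01]
query mem[0x00]=0x70, mem[0x14]=0x2e, mem[0x0f]=0x01

MEM[0x00,0x14,0x0f] = 70 2e 01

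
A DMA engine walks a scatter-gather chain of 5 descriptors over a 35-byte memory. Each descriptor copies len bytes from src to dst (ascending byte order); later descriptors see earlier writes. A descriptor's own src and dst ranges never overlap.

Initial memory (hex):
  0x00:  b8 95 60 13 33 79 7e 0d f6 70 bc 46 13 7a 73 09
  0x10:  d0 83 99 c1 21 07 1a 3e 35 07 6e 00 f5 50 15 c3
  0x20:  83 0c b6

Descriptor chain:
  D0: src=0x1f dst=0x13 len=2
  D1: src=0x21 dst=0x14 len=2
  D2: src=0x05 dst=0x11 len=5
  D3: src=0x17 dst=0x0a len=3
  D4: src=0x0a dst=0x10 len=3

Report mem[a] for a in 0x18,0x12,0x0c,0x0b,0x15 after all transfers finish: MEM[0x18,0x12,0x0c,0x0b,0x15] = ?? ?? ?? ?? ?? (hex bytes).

MEM[0x18,0x12,0x0c,0x0b,0x15] = 35 07 07 35 70

D0: mem[0x13..0x14] <- [c3 83]
D1: mem[0x14..0x15] <- [0c b6]
D2: mem[0x11..0x15] <- [79 7e 0d f6 70]
D3: mem[0x0a..0x0c] <- [3e 35 07]
D4: mem[0x10..0x12] <- [3e 35 07]
query mem[0x18]=0x35, mem[0x12]=0x07, mem[0x0c]=0x07, mem[0x0b]=0x35, mem[0x15]=0x70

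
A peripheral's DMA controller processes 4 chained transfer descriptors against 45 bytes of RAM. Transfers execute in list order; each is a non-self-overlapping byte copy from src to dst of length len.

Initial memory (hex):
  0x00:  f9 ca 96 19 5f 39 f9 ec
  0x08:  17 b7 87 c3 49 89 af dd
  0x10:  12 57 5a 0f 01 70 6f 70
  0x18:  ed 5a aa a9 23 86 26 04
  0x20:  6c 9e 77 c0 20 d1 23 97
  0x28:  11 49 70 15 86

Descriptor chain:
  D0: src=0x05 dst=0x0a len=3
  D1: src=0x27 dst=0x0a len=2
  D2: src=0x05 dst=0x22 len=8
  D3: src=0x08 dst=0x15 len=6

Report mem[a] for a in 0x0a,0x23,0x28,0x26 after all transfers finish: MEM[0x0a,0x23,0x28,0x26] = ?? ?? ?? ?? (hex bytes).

D0: mem[0x0a..0x0c] <- [39 f9 ec]
D1: mem[0x0a..0x0b] <- [97 11]
D2: mem[0x22..0x29] <- [39 f9 ec 17 b7 97 11 ec]
D3: mem[0x15..0x1a] <- [17 b7 97 11 ec 89]
query mem[0x0a]=0x97, mem[0x23]=0xf9, mem[0x28]=0x11, mem[0x26]=0xb7

MEM[0x0a,0x23,0x28,0x26] = 97 f9 11 b7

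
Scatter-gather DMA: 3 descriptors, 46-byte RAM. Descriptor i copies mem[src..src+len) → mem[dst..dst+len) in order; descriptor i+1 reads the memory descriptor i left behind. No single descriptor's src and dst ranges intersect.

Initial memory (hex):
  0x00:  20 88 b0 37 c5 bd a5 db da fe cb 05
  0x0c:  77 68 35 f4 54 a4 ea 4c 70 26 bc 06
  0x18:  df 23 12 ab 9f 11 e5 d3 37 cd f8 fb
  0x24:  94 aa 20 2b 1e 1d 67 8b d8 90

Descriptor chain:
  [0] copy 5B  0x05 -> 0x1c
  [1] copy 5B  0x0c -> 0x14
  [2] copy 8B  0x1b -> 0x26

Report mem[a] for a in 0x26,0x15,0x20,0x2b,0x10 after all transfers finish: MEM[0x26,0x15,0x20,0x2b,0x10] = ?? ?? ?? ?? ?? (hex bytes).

D0: mem[0x1c..0x20] <- [bd a5 db da fe]
D1: mem[0x14..0x18] <- [77 68 35 f4 54]
D2: mem[0x26..0x2d] <- [ab bd a5 db da fe cd f8]
query mem[0x26]=0xab, mem[0x15]=0x68, mem[0x20]=0xfe, mem[0x2b]=0xfe, mem[0x10]=0x54

MEM[0x26,0x15,0x20,0x2b,0x10] = ab 68 fe fe 54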